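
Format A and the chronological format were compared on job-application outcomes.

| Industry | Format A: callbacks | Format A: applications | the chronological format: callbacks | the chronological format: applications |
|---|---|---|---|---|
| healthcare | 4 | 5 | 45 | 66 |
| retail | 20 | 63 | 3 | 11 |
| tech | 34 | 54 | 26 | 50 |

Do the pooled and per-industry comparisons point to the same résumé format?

Healthcare: Format A 4/5 = 80.0%, the chronological format 45/66 = 68.2% → Format A
Retail: Format A 20/63 = 31.7%, the chronological format 3/11 = 27.3% → Format A
Tech: Format A 34/54 = 63.0%, the chronological format 26/50 = 52.0% → Format A
Overall: Format A 58/122 = 47.5%, the chronological format 74/127 = 58.3% → the chronological format
Format A wins each industry group but the chronological format wins overall — the comparison reverses. Format A's applications skew toward retail, which has a lower base rate.

No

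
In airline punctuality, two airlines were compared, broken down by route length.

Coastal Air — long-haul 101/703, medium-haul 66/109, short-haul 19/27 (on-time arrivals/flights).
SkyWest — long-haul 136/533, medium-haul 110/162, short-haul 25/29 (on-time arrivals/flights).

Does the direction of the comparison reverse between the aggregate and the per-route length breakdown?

No

Long-haul: Coastal Air 101/703 = 14.4%, SkyWest 136/533 = 25.5% → SkyWest
Medium-haul: Coastal Air 66/109 = 60.6%, SkyWest 110/162 = 67.9% → SkyWest
Short-haul: Coastal Air 19/27 = 70.4%, SkyWest 25/29 = 86.2% → SkyWest
Overall: Coastal Air 186/839 = 22.2%, SkyWest 271/724 = 37.4% → SkyWest
SkyWest wins overall and in every route group — no reversal.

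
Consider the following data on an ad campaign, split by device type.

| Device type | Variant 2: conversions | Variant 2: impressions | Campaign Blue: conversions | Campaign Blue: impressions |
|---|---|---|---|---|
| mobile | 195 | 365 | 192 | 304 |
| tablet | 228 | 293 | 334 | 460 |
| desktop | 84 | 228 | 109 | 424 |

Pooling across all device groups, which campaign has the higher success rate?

Variant 2

Mobile: Variant 2 195/365 = 53.4%, Campaign Blue 192/304 = 63.2% → Campaign Blue
Tablet: Variant 2 228/293 = 77.8%, Campaign Blue 334/460 = 72.6% → Variant 2
Desktop: Variant 2 84/228 = 36.8%, Campaign Blue 109/424 = 25.7% → Variant 2
Overall: Variant 2 507/886 = 57.2%, Campaign Blue 635/1188 = 53.5% → Variant 2
(Neither sweeps every device group, but Variant 2 has the higher pooled rate.)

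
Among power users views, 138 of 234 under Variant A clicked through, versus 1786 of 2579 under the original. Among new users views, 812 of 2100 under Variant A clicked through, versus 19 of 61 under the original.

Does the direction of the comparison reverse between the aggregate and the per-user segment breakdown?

No

Power users: Variant A 138/234 = 59.0%, the original 1786/2579 = 69.3% → the original
New users: Variant A 812/2100 = 38.7%, the original 19/61 = 31.1% → Variant A
Overall: Variant A 950/2334 = 40.7%, the original 1805/2640 = 68.4% → the original
Neither sweeps: Variant A wins 1 of 2 groups, the original wins 1. The original wins overall but not every group — no Simpson reversal.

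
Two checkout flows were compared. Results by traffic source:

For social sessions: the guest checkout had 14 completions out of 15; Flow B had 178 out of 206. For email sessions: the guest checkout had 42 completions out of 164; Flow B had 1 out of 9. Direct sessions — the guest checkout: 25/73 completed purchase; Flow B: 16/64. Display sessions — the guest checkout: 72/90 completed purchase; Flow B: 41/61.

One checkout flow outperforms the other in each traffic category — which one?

the guest checkout

Social: the guest checkout 14/15 = 93.3%, Flow B 178/206 = 86.4% → the guest checkout
Email: the guest checkout 42/164 = 25.6%, Flow B 1/9 = 11.1% → the guest checkout
Direct: the guest checkout 25/73 = 34.2%, Flow B 16/64 = 25.0% → the guest checkout
Display: the guest checkout 72/90 = 80.0%, Flow B 41/61 = 67.2% → the guest checkout
The guest checkout has the higher rate in all 4 groups.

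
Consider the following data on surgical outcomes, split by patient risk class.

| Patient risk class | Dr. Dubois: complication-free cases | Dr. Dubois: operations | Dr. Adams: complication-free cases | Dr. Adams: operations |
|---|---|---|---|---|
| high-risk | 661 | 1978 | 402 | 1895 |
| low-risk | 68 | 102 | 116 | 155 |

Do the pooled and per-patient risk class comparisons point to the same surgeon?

No

High-risk: Dr. Dubois 661/1978 = 33.4%, Dr. Adams 402/1895 = 21.2% → Dr. Dubois
Low-risk: Dr. Dubois 68/102 = 66.7%, Dr. Adams 116/155 = 74.8% → Dr. Adams
Overall: Dr. Dubois 729/2080 = 35.0%, Dr. Adams 518/2050 = 25.3% → Dr. Dubois
Neither sweeps: Dr. Dubois wins 1 of 2 groups, Dr. Adams wins 1. Dr. Dubois wins overall but not every group — no Simpson reversal.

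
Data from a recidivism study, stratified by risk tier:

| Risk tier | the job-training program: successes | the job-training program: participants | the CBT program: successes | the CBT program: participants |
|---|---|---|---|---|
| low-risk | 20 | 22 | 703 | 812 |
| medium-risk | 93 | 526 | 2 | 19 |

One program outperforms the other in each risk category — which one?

Low-risk: the job-training program 20/22 = 90.9%, the CBT program 703/812 = 86.6% → the job-training program
Medium-risk: the job-training program 93/526 = 17.7%, the CBT program 2/19 = 10.5% → the job-training program
The job-training program has the higher rate in both groups.

the job-training program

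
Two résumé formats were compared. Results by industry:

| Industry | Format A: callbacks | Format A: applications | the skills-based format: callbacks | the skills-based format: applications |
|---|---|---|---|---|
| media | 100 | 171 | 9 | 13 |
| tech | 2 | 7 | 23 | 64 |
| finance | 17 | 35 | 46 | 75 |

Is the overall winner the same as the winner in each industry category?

No

Media: Format A 100/171 = 58.5%, the skills-based format 9/13 = 69.2% → the skills-based format
Tech: Format A 2/7 = 28.6%, the skills-based format 23/64 = 35.9% → the skills-based format
Finance: Format A 17/35 = 48.6%, the skills-based format 46/75 = 61.3% → the skills-based format
Overall: Format A 119/213 = 55.9%, the skills-based format 78/152 = 51.3% → Format A
The skills-based format wins each industry group but Format A wins overall — the comparison reverses. The skills-based format's applications skew toward tech, which has a lower base rate.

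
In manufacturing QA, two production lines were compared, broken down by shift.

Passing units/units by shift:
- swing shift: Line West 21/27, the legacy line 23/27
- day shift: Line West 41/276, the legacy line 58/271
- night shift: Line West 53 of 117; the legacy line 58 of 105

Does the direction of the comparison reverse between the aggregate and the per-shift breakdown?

Swing shift: Line West 21/27 = 77.8%, the legacy line 23/27 = 85.2% → the legacy line
Day shift: Line West 41/276 = 14.9%, the legacy line 58/271 = 21.4% → the legacy line
Night shift: Line West 53/117 = 45.3%, the legacy line 58/105 = 55.2% → the legacy line
Overall: Line West 115/420 = 27.4%, the legacy line 139/403 = 34.5% → the legacy line
The legacy line wins overall and in every shift group — no reversal.

No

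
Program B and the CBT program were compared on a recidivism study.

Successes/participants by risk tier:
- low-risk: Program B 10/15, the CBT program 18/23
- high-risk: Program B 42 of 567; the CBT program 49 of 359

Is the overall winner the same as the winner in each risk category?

Yes

Low-risk: Program B 10/15 = 66.7%, the CBT program 18/23 = 78.3% → the CBT program
High-risk: Program B 42/567 = 7.4%, the CBT program 49/359 = 13.6% → the CBT program
Overall: Program B 52/582 = 8.9%, the CBT program 67/382 = 17.5% → the CBT program
The CBT program wins overall and in every risk group — no reversal.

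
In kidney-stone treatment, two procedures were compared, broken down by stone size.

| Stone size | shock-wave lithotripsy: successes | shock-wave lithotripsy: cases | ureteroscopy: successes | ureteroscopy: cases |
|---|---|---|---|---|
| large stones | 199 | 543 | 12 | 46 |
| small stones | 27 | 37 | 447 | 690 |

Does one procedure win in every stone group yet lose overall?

Yes

Large stones: shock-wave lithotripsy 199/543 = 36.6%, ureteroscopy 12/46 = 26.1% → shock-wave lithotripsy
Small stones: shock-wave lithotripsy 27/37 = 73.0%, ureteroscopy 447/690 = 64.8% → shock-wave lithotripsy
Overall: shock-wave lithotripsy 226/580 = 39.0%, ureteroscopy 459/736 = 62.4% → ureteroscopy
Shock-wave lithotripsy wins each stone group but ureteroscopy wins overall — the comparison reverses. Shock-wave lithotripsy's cases skew toward large stones, which has a lower base rate.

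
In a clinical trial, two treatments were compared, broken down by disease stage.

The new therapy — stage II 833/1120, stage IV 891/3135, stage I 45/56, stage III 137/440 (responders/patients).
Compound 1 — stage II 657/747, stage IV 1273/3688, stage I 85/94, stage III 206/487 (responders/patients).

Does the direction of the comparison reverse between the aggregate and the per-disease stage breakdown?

No

Stage II: the new therapy 833/1120 = 74.4%, Compound 1 657/747 = 88.0% → Compound 1
Stage IV: the new therapy 891/3135 = 28.4%, Compound 1 1273/3688 = 34.5% → Compound 1
Stage I: the new therapy 45/56 = 80.4%, Compound 1 85/94 = 90.4% → Compound 1
Stage III: the new therapy 137/440 = 31.1%, Compound 1 206/487 = 42.3% → Compound 1
Overall: the new therapy 1906/4751 = 40.1%, Compound 1 2221/5016 = 44.3% → Compound 1
Compound 1 wins overall and in every disease group — no reversal.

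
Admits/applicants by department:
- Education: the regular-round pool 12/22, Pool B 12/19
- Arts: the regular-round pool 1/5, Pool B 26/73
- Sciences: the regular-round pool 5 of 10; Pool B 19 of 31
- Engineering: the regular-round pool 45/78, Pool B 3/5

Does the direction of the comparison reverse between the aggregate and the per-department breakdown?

Yes

Education: the regular-round pool 12/22 = 54.5%, Pool B 12/19 = 63.2% → Pool B
Arts: the regular-round pool 1/5 = 20.0%, Pool B 26/73 = 35.6% → Pool B
Sciences: the regular-round pool 5/10 = 50.0%, Pool B 19/31 = 61.3% → Pool B
Engineering: the regular-round pool 45/78 = 57.7%, Pool B 3/5 = 60.0% → Pool B
Overall: the regular-round pool 63/115 = 54.8%, Pool B 60/128 = 46.9% → the regular-round pool
Pool B wins each department group but the regular-round pool wins overall — the comparison reverses. Pool B's applicants skew toward Arts, which has a lower base rate.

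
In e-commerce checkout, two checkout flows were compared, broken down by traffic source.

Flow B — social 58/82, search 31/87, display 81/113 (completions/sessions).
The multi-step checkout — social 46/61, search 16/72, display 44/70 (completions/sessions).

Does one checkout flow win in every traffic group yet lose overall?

Social: Flow B 58/82 = 70.7%, the multi-step checkout 46/61 = 75.4% → the multi-step checkout
Search: Flow B 31/87 = 35.6%, the multi-step checkout 16/72 = 22.2% → Flow B
Display: Flow B 81/113 = 71.7%, the multi-step checkout 44/70 = 62.9% → Flow B
Overall: Flow B 170/282 = 60.3%, the multi-step checkout 106/203 = 52.2% → Flow B
Neither sweeps: Flow B wins 2 of 3 groups, the multi-step checkout wins 1. Flow B wins overall but not every group — no Simpson reversal.

No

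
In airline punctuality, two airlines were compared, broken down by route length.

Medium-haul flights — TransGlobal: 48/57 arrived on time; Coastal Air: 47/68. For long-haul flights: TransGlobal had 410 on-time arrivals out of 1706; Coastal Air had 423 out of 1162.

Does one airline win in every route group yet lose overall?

No

Medium-haul: TransGlobal 48/57 = 84.2%, Coastal Air 47/68 = 69.1% → TransGlobal
Long-haul: TransGlobal 410/1706 = 24.0%, Coastal Air 423/1162 = 36.4% → Coastal Air
Overall: TransGlobal 458/1763 = 26.0%, Coastal Air 470/1230 = 38.2% → Coastal Air
Neither sweeps: TransGlobal wins 1 of 2 groups, Coastal Air wins 1. Coastal Air wins overall but not every group — no Simpson reversal.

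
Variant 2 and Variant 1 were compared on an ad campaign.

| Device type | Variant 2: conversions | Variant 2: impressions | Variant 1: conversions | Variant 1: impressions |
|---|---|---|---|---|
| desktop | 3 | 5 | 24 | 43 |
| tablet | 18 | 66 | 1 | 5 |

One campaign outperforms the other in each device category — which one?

Desktop: Variant 2 3/5 = 60.0%, Variant 1 24/43 = 55.8% → Variant 2
Tablet: Variant 2 18/66 = 27.3%, Variant 1 1/5 = 20.0% → Variant 2
Variant 2 has the higher rate in both groups.

Variant 2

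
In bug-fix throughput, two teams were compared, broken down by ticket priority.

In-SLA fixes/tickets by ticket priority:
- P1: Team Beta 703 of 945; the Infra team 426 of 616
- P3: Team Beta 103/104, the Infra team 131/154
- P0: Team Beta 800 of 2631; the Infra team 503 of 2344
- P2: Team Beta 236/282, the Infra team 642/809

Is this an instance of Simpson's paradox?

P1: Team Beta 703/945 = 74.4%, the Infra team 426/616 = 69.2% → Team Beta
P3: Team Beta 103/104 = 99.0%, the Infra team 131/154 = 85.1% → Team Beta
P0: Team Beta 800/2631 = 30.4%, the Infra team 503/2344 = 21.5% → Team Beta
P2: Team Beta 236/282 = 83.7%, the Infra team 642/809 = 79.4% → Team Beta
Overall: Team Beta 1842/3962 = 46.5%, the Infra team 1702/3923 = 43.4% → Team Beta
Team Beta wins overall and in every ticket group — no reversal.

No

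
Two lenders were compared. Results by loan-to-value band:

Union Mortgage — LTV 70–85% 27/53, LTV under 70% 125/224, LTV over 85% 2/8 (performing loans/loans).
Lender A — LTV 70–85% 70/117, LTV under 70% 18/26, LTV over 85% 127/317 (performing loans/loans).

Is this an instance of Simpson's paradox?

LTV 70–85%: Union Mortgage 27/53 = 50.9%, Lender A 70/117 = 59.8% → Lender A
LTV under 70%: Union Mortgage 125/224 = 55.8%, Lender A 18/26 = 69.2% → Lender A
LTV over 85%: Union Mortgage 2/8 = 25.0%, Lender A 127/317 = 40.1% → Lender A
Overall: Union Mortgage 154/285 = 54.0%, Lender A 215/460 = 46.7% → Union Mortgage
Lender A wins each loan-to-value group but Union Mortgage wins overall — the comparison reverses. Lender A's loans skew toward LTV over 85%, which has a lower base rate.

Yes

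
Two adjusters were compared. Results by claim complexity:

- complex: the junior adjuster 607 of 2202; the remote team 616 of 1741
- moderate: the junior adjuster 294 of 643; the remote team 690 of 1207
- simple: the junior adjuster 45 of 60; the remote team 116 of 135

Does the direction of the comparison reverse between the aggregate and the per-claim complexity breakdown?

No

Complex: the junior adjuster 607/2202 = 27.6%, the remote team 616/1741 = 35.4% → the remote team
Moderate: the junior adjuster 294/643 = 45.7%, the remote team 690/1207 = 57.2% → the remote team
Simple: the junior adjuster 45/60 = 75.0%, the remote team 116/135 = 85.9% → the remote team
Overall: the junior adjuster 946/2905 = 32.6%, the remote team 1422/3083 = 46.1% → the remote team
The remote team wins overall and in every claim group — no reversal.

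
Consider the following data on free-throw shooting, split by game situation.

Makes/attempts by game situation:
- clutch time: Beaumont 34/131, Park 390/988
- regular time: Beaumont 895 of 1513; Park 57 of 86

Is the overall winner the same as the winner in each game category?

No

Clutch time: Beaumont 34/131 = 26.0%, Park 390/988 = 39.5% → Park
Regular time: Beaumont 895/1513 = 59.2%, Park 57/86 = 66.3% → Park
Overall: Beaumont 929/1644 = 56.5%, Park 447/1074 = 41.6% → Beaumont
Park wins each game group but Beaumont wins overall — the comparison reverses. Park's attempts skew toward clutch time, which has a lower base rate.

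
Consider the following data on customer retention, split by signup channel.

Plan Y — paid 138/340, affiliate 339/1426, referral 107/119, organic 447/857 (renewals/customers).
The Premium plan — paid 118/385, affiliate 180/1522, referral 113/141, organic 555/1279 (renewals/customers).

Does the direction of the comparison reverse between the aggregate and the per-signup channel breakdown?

No

Paid: Plan Y 138/340 = 40.6%, the Premium plan 118/385 = 30.6% → Plan Y
Affiliate: Plan Y 339/1426 = 23.8%, the Premium plan 180/1522 = 11.8% → Plan Y
Referral: Plan Y 107/119 = 89.9%, the Premium plan 113/141 = 80.1% → Plan Y
Organic: Plan Y 447/857 = 52.2%, the Premium plan 555/1279 = 43.4% → Plan Y
Overall: Plan Y 1031/2742 = 37.6%, the Premium plan 966/3327 = 29.0% → Plan Y
Plan Y wins overall and in every signup group — no reversal.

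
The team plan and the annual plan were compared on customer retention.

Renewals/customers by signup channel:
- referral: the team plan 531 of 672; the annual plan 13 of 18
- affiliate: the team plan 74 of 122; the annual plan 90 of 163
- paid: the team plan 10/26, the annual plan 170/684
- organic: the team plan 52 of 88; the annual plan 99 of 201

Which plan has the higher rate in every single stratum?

Referral: the team plan 531/672 = 79.0%, the annual plan 13/18 = 72.2% → the team plan
Affiliate: the team plan 74/122 = 60.7%, the annual plan 90/163 = 55.2% → the team plan
Paid: the team plan 10/26 = 38.5%, the annual plan 170/684 = 24.9% → the team plan
Organic: the team plan 52/88 = 59.1%, the annual plan 99/201 = 49.3% → the team plan
The team plan has the higher rate in all 4 groups.

the team plan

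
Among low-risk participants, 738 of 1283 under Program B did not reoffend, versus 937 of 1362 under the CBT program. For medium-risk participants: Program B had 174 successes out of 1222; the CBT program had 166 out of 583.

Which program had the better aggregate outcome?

the CBT program

Low-risk: Program B 738/1283 = 57.5%, the CBT program 937/1362 = 68.8% → the CBT program
Medium-risk: Program B 174/1222 = 14.2%, the CBT program 166/583 = 28.5% → the CBT program
Overall: Program B 912/2505 = 36.4%, the CBT program 1103/1945 = 56.7% → the CBT program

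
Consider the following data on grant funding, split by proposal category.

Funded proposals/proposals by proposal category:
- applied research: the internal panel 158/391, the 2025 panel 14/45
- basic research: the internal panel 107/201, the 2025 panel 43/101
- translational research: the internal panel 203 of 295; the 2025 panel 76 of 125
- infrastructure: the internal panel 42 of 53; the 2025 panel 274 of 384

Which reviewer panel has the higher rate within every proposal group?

Applied research: the internal panel 158/391 = 40.4%, the 2025 panel 14/45 = 31.1% → the internal panel
Basic research: the internal panel 107/201 = 53.2%, the 2025 panel 43/101 = 42.6% → the internal panel
Translational research: the internal panel 203/295 = 68.8%, the 2025 panel 76/125 = 60.8% → the internal panel
Infrastructure: the internal panel 42/53 = 79.2%, the 2025 panel 274/384 = 71.4% → the internal panel
The internal panel has the higher rate in all 4 groups.

the internal panel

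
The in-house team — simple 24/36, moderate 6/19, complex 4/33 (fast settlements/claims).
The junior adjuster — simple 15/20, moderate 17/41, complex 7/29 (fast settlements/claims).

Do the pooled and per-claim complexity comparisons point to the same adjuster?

Simple: the in-house team 24/36 = 66.7%, the junior adjuster 15/20 = 75.0% → the junior adjuster
Moderate: the in-house team 6/19 = 31.6%, the junior adjuster 17/41 = 41.5% → the junior adjuster
Complex: the in-house team 4/33 = 12.1%, the junior adjuster 7/29 = 24.1% → the junior adjuster
Overall: the in-house team 34/88 = 38.6%, the junior adjuster 39/90 = 43.3% → the junior adjuster
The junior adjuster wins overall and in every claim group — no reversal.

Yes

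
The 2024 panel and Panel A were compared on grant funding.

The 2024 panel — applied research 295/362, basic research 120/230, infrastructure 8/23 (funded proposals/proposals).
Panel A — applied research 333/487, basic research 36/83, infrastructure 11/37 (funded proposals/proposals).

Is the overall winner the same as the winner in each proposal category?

Yes

Applied research: the 2024 panel 295/362 = 81.5%, Panel A 333/487 = 68.4% → the 2024 panel
Basic research: the 2024 panel 120/230 = 52.2%, Panel A 36/83 = 43.4% → the 2024 panel
Infrastructure: the 2024 panel 8/23 = 34.8%, Panel A 11/37 = 29.7% → the 2024 panel
Overall: the 2024 panel 423/615 = 68.8%, Panel A 380/607 = 62.6% → the 2024 panel
The 2024 panel wins overall and in every proposal group — no reversal.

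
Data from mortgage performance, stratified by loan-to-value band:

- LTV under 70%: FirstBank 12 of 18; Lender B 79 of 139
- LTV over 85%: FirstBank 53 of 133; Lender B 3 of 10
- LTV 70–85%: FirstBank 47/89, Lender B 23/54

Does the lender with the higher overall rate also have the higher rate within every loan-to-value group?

No

LTV under 70%: FirstBank 12/18 = 66.7%, Lender B 79/139 = 56.8% → FirstBank
LTV over 85%: FirstBank 53/133 = 39.8%, Lender B 3/10 = 30.0% → FirstBank
LTV 70–85%: FirstBank 47/89 = 52.8%, Lender B 23/54 = 42.6% → FirstBank
Overall: FirstBank 112/240 = 46.7%, Lender B 105/203 = 51.7% → Lender B
FirstBank wins each loan-to-value group but Lender B wins overall — the comparison reverses. FirstBank's loans skew toward LTV over 85%, which has a lower base rate.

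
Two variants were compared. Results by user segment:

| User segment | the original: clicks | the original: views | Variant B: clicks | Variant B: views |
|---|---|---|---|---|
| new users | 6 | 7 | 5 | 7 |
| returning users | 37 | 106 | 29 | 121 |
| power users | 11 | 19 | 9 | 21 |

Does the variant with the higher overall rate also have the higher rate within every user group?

Yes

New users: the original 6/7 = 85.7%, Variant B 5/7 = 71.4% → the original
Returning users: the original 37/106 = 34.9%, Variant B 29/121 = 24.0% → the original
Power users: the original 11/19 = 57.9%, Variant B 9/21 = 42.9% → the original
Overall: the original 54/132 = 40.9%, Variant B 43/149 = 28.9% → the original
The original wins overall and in every user group — no reversal.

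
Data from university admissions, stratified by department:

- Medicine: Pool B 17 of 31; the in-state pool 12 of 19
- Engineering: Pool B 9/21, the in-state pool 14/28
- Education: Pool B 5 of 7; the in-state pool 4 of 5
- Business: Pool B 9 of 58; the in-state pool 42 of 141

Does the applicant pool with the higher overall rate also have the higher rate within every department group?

Yes

Medicine: Pool B 17/31 = 54.8%, the in-state pool 12/19 = 63.2% → the in-state pool
Engineering: Pool B 9/21 = 42.9%, the in-state pool 14/28 = 50.0% → the in-state pool
Education: Pool B 5/7 = 71.4%, the in-state pool 4/5 = 80.0% → the in-state pool
Business: Pool B 9/58 = 15.5%, the in-state pool 42/141 = 29.8% → the in-state pool
Overall: Pool B 40/117 = 34.2%, the in-state pool 72/193 = 37.3% → the in-state pool
The in-state pool wins overall and in every department group — no reversal.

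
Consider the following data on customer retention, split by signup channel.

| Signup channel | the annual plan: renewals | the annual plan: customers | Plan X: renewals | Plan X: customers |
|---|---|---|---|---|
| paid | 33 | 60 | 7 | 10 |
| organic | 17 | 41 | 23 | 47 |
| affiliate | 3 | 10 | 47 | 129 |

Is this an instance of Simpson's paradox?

Yes

Paid: the annual plan 33/60 = 55.0%, Plan X 7/10 = 70.0% → Plan X
Organic: the annual plan 17/41 = 41.5%, Plan X 23/47 = 48.9% → Plan X
Affiliate: the annual plan 3/10 = 30.0%, Plan X 47/129 = 36.4% → Plan X
Overall: the annual plan 53/111 = 47.7%, Plan X 77/186 = 41.4% → the annual plan
Plan X wins each signup group but the annual plan wins overall — the comparison reverses. Plan X's customers skew toward affiliate, which has a lower base rate.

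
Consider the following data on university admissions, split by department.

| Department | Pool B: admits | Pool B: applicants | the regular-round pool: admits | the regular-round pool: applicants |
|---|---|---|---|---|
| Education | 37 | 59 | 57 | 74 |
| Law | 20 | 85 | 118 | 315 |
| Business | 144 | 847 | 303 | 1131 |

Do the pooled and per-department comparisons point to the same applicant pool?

Yes

Education: Pool B 37/59 = 62.7%, the regular-round pool 57/74 = 77.0% → the regular-round pool
Law: Pool B 20/85 = 23.5%, the regular-round pool 118/315 = 37.5% → the regular-round pool
Business: Pool B 144/847 = 17.0%, the regular-round pool 303/1131 = 26.8% → the regular-round pool
Overall: Pool B 201/991 = 20.3%, the regular-round pool 478/1520 = 31.4% → the regular-round pool
The regular-round pool wins overall and in every department group — no reversal.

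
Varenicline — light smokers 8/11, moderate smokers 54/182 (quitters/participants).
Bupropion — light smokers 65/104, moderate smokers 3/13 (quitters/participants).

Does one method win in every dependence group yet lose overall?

Yes

Light smokers: varenicline 8/11 = 72.7%, bupropion 65/104 = 62.5% → varenicline
Moderate smokers: varenicline 54/182 = 29.7%, bupropion 3/13 = 23.1% → varenicline
Overall: varenicline 62/193 = 32.1%, bupropion 68/117 = 58.1% → bupropion
Varenicline wins each dependence group but bupropion wins overall — the comparison reverses. Varenicline's participants skew toward moderate smokers, which has a lower base rate.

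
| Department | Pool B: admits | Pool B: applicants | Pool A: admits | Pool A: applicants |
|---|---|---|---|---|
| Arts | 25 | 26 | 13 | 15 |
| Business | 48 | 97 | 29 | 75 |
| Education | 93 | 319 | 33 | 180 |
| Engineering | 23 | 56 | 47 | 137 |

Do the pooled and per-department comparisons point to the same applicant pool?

Yes

Arts: Pool B 25/26 = 96.2%, Pool A 13/15 = 86.7% → Pool B
Business: Pool B 48/97 = 49.5%, Pool A 29/75 = 38.7% → Pool B
Education: Pool B 93/319 = 29.2%, Pool A 33/180 = 18.3% → Pool B
Engineering: Pool B 23/56 = 41.1%, Pool A 47/137 = 34.3% → Pool B
Overall: Pool B 189/498 = 38.0%, Pool A 122/407 = 30.0% → Pool B
Pool B wins overall and in every department group — no reversal.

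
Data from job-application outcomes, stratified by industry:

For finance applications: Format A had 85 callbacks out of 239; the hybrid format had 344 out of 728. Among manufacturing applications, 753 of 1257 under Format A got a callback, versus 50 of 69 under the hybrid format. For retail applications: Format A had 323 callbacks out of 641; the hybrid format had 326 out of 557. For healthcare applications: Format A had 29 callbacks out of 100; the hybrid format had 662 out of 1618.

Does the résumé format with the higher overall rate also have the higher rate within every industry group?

No

Finance: Format A 85/239 = 35.6%, the hybrid format 344/728 = 47.3% → the hybrid format
Manufacturing: Format A 753/1257 = 59.9%, the hybrid format 50/69 = 72.5% → the hybrid format
Retail: Format A 323/641 = 50.4%, the hybrid format 326/557 = 58.5% → the hybrid format
Healthcare: Format A 29/100 = 29.0%, the hybrid format 662/1618 = 40.9% → the hybrid format
Overall: Format A 1190/2237 = 53.2%, the hybrid format 1382/2972 = 46.5% → Format A
The hybrid format wins each industry group but Format A wins overall — the comparison reverses. The hybrid format's applications skew toward healthcare, which has a lower base rate.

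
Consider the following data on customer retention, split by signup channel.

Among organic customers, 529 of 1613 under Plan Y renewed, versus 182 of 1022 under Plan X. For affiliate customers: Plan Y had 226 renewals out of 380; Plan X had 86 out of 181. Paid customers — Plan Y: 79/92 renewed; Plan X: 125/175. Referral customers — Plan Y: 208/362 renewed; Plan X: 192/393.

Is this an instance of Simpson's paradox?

No

Organic: Plan Y 529/1613 = 32.8%, Plan X 182/1022 = 17.8% → Plan Y
Affiliate: Plan Y 226/380 = 59.5%, Plan X 86/181 = 47.5% → Plan Y
Paid: Plan Y 79/92 = 85.9%, Plan X 125/175 = 71.4% → Plan Y
Referral: Plan Y 208/362 = 57.5%, Plan X 192/393 = 48.9% → Plan Y
Overall: Plan Y 1042/2447 = 42.6%, Plan X 585/1771 = 33.0% → Plan Y
Plan Y wins overall and in every signup group — no reversal.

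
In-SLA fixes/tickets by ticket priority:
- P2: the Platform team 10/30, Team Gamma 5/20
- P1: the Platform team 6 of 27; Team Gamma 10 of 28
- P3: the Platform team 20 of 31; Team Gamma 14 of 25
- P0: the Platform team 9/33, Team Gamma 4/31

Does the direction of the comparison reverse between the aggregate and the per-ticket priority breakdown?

No

P2: the Platform team 10/30 = 33.3%, Team Gamma 5/20 = 25.0% → the Platform team
P1: the Platform team 6/27 = 22.2%, Team Gamma 10/28 = 35.7% → Team Gamma
P3: the Platform team 20/31 = 64.5%, Team Gamma 14/25 = 56.0% → the Platform team
P0: the Platform team 9/33 = 27.3%, Team Gamma 4/31 = 12.9% → the Platform team
Overall: the Platform team 45/121 = 37.2%, Team Gamma 33/104 = 31.7% → the Platform team
Neither sweeps: the Platform team wins 3 of 4 groups, Team Gamma wins 1. The Platform team wins overall but not every group — no Simpson reversal.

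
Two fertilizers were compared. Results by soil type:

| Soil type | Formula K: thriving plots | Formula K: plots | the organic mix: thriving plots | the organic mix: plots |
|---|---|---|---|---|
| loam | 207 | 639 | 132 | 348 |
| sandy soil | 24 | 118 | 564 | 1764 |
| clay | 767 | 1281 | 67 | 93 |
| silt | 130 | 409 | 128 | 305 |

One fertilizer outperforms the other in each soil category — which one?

Loam: Formula K 207/639 = 32.4%, the organic mix 132/348 = 37.9% → the organic mix
Sandy soil: Formula K 24/118 = 20.3%, the organic mix 564/1764 = 32.0% → the organic mix
Clay: Formula K 767/1281 = 59.9%, the organic mix 67/93 = 72.0% → the organic mix
Silt: Formula K 130/409 = 31.8%, the organic mix 128/305 = 42.0% → the organic mix
The organic mix has the higher rate in all 4 groups.

the organic mix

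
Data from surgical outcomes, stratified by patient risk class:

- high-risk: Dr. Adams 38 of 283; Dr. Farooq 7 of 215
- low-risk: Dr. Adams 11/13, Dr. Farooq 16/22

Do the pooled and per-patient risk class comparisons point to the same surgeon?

High-risk: Dr. Adams 38/283 = 13.4%, Dr. Farooq 7/215 = 3.3% → Dr. Adams
Low-risk: Dr. Adams 11/13 = 84.6%, Dr. Farooq 16/22 = 72.7% → Dr. Adams
Overall: Dr. Adams 49/296 = 16.6%, Dr. Farooq 23/237 = 9.7% → Dr. Adams
Dr. Adams wins overall and in every patient risk group — no reversal.

Yes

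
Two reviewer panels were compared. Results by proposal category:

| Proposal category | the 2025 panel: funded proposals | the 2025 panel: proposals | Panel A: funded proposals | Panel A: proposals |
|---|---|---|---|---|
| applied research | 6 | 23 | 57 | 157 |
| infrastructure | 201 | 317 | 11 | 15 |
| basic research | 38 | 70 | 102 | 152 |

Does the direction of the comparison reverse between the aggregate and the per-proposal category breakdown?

Yes

Applied research: the 2025 panel 6/23 = 26.1%, Panel A 57/157 = 36.3% → Panel A
Infrastructure: the 2025 panel 201/317 = 63.4%, Panel A 11/15 = 73.3% → Panel A
Basic research: the 2025 panel 38/70 = 54.3%, Panel A 102/152 = 67.1% → Panel A
Overall: the 2025 panel 245/410 = 59.8%, Panel A 170/324 = 52.5% → the 2025 panel
Panel A wins each proposal group but the 2025 panel wins overall — the comparison reverses. Panel A's proposals skew toward applied research, which has a lower base rate.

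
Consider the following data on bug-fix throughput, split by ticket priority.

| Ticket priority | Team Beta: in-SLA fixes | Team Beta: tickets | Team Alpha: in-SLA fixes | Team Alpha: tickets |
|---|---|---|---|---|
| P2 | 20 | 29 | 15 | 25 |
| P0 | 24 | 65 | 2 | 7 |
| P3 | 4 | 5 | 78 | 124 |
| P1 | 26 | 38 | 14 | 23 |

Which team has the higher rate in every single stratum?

P2: Team Beta 20/29 = 69.0%, Team Alpha 15/25 = 60.0% → Team Beta
P0: Team Beta 24/65 = 36.9%, Team Alpha 2/7 = 28.6% → Team Beta
P3: Team Beta 4/5 = 80.0%, Team Alpha 78/124 = 62.9% → Team Beta
P1: Team Beta 26/38 = 68.4%, Team Alpha 14/23 = 60.9% → Team Beta
Team Beta has the higher rate in all 4 groups.

Team Beta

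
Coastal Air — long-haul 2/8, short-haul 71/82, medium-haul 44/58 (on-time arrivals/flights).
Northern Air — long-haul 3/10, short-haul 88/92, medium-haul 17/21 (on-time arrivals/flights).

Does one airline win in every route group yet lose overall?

Long-haul: Coastal Air 2/8 = 25.0%, Northern Air 3/10 = 30.0% → Northern Air
Short-haul: Coastal Air 71/82 = 86.6%, Northern Air 88/92 = 95.7% → Northern Air
Medium-haul: Coastal Air 44/58 = 75.9%, Northern Air 17/21 = 81.0% → Northern Air
Overall: Coastal Air 117/148 = 79.1%, Northern Air 108/123 = 87.8% → Northern Air
Northern Air wins overall and in every route group — no reversal.

No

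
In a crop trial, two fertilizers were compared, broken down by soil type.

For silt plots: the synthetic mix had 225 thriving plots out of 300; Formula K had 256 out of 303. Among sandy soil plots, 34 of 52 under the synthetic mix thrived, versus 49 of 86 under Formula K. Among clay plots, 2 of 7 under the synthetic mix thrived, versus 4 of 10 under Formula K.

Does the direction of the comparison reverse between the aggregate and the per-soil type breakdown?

No

Silt: the synthetic mix 225/300 = 75.0%, Formula K 256/303 = 84.5% → Formula K
Sandy soil: the synthetic mix 34/52 = 65.4%, Formula K 49/86 = 57.0% → the synthetic mix
Clay: the synthetic mix 2/7 = 28.6%, Formula K 4/10 = 40.0% → Formula K
Overall: the synthetic mix 261/359 = 72.7%, Formula K 309/399 = 77.4% → Formula K
Neither sweeps: the synthetic mix wins 1 of 3 groups, Formula K wins 2. Formula K wins overall but not every group — no Simpson reversal.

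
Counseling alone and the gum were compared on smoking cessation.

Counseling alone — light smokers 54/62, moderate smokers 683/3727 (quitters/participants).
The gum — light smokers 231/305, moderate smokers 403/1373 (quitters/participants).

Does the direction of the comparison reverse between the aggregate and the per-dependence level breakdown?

Light smokers: counseling alone 54/62 = 87.1%, the gum 231/305 = 75.7% → counseling alone
Moderate smokers: counseling alone 683/3727 = 18.3%, the gum 403/1373 = 29.4% → the gum
Overall: counseling alone 737/3789 = 19.5%, the gum 634/1678 = 37.8% → the gum
Neither sweeps: counseling alone wins 1 of 2 groups, the gum wins 1. The gum wins overall but not every group — no Simpson reversal.

No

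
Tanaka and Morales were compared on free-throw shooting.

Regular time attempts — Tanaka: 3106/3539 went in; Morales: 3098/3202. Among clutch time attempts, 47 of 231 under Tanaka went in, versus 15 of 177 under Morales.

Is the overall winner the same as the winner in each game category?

No

Regular time: Tanaka 3106/3539 = 87.8%, Morales 3098/3202 = 96.8% → Morales
Clutch time: Tanaka 47/231 = 20.3%, Morales 15/177 = 8.5% → Tanaka
Overall: Tanaka 3153/3770 = 83.6%, Morales 3113/3379 = 92.1% → Morales
Neither sweeps: Tanaka wins 1 of 2 groups, Morales wins 1. Morales wins overall but not every group — no Simpson reversal.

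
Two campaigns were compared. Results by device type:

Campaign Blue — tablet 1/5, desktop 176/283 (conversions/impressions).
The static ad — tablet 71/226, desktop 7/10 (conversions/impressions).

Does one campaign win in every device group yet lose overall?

Yes

Tablet: Campaign Blue 1/5 = 20.0%, the static ad 71/226 = 31.4% → the static ad
Desktop: Campaign Blue 176/283 = 62.2%, the static ad 7/10 = 70.0% → the static ad
Overall: Campaign Blue 177/288 = 61.5%, the static ad 78/236 = 33.1% → Campaign Blue
The static ad wins each device group but Campaign Blue wins overall — the comparison reverses. The static ad's impressions skew toward tablet, which has a lower base rate.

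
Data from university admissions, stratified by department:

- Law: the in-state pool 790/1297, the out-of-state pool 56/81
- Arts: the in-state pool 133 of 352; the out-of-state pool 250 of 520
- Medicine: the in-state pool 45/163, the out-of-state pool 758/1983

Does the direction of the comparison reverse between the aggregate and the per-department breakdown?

Yes

Law: the in-state pool 790/1297 = 60.9%, the out-of-state pool 56/81 = 69.1% → the out-of-state pool
Arts: the in-state pool 133/352 = 37.8%, the out-of-state pool 250/520 = 48.1% → the out-of-state pool
Medicine: the in-state pool 45/163 = 27.6%, the out-of-state pool 758/1983 = 38.2% → the out-of-state pool
Overall: the in-state pool 968/1812 = 53.4%, the out-of-state pool 1064/2584 = 41.2% → the in-state pool
The out-of-state pool wins each department group but the in-state pool wins overall — the comparison reverses. The out-of-state pool's applicants skew toward Medicine, which has a lower base rate.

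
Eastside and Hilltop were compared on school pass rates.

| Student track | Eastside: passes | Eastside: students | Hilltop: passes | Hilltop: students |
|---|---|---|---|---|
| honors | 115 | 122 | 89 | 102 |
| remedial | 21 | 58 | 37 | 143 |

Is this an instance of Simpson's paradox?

No

Honors: Eastside 115/122 = 94.3%, Hilltop 89/102 = 87.3% → Eastside
Remedial: Eastside 21/58 = 36.2%, Hilltop 37/143 = 25.9% → Eastside
Overall: Eastside 136/180 = 75.6%, Hilltop 126/245 = 51.4% → Eastside
Eastside wins overall and in every student group — no reversal.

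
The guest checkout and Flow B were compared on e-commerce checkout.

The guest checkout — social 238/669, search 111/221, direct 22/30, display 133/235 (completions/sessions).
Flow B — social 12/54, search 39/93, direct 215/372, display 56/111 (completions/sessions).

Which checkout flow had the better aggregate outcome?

Flow B

Social: the guest checkout 238/669 = 35.6%, Flow B 12/54 = 22.2% → the guest checkout
Search: the guest checkout 111/221 = 50.2%, Flow B 39/93 = 41.9% → the guest checkout
Direct: the guest checkout 22/30 = 73.3%, Flow B 215/372 = 57.8% → the guest checkout
Display: the guest checkout 133/235 = 56.6%, Flow B 56/111 = 50.5% → the guest checkout
Overall: the guest checkout 504/1155 = 43.6%, Flow B 322/630 = 51.1% → Flow B
(The guest checkout wins every traffic group but Flow B wins overall — the guest checkout's sessions skew toward the low-rate social group.)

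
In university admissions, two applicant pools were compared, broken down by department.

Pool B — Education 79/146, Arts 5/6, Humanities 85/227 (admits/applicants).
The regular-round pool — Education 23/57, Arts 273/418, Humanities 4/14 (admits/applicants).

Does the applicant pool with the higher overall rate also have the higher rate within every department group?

No

Education: Pool B 79/146 = 54.1%, the regular-round pool 23/57 = 40.4% → Pool B
Arts: Pool B 5/6 = 83.3%, the regular-round pool 273/418 = 65.3% → Pool B
Humanities: Pool B 85/227 = 37.4%, the regular-round pool 4/14 = 28.6% → Pool B
Overall: Pool B 169/379 = 44.6%, the regular-round pool 300/489 = 61.3% → the regular-round pool
Pool B wins each department group but the regular-round pool wins overall — the comparison reverses. Pool B's applicants skew toward Humanities, which has a lower base rate.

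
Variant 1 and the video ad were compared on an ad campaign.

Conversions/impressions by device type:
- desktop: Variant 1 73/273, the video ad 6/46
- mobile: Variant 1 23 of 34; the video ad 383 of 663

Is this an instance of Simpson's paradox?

Desktop: Variant 1 73/273 = 26.7%, the video ad 6/46 = 13.0% → Variant 1
Mobile: Variant 1 23/34 = 67.6%, the video ad 383/663 = 57.8% → Variant 1
Overall: Variant 1 96/307 = 31.3%, the video ad 389/709 = 54.9% → the video ad
Variant 1 wins each device group but the video ad wins overall — the comparison reverses. Variant 1's impressions skew toward desktop, which has a lower base rate.

Yes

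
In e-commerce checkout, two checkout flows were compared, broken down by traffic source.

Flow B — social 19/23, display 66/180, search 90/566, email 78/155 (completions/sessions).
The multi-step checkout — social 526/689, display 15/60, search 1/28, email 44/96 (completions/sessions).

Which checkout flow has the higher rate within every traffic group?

Flow B

Social: Flow B 19/23 = 82.6%, the multi-step checkout 526/689 = 76.3% → Flow B
Display: Flow B 66/180 = 36.7%, the multi-step checkout 15/60 = 25.0% → Flow B
Search: Flow B 90/566 = 15.9%, the multi-step checkout 1/28 = 3.6% → Flow B
Email: Flow B 78/155 = 50.3%, the multi-step checkout 44/96 = 45.8% → Flow B
Flow B has the higher rate in all 4 groups.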